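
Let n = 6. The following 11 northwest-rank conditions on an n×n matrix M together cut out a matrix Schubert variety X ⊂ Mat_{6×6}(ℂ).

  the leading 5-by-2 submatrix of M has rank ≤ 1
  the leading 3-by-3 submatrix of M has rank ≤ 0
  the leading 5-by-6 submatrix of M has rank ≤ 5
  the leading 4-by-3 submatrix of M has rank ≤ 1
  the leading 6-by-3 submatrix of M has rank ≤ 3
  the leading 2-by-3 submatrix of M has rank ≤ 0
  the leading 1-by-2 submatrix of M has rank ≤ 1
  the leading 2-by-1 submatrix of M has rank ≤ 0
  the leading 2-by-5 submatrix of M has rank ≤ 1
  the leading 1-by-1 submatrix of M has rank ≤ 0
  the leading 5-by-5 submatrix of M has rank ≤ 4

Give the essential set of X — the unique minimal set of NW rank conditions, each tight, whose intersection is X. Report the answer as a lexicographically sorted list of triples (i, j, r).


Computing R[i][j] = min implied NW-rank bound (n=6, 11 conditions):

  i=1: 0, 0, 0, 1, 1, 1
  i=2: 0, 0, 0, 1, 1, 2
  i=3: 0, 0, 0, 1, 2, 3
  i=4: 1, 1, 1, 2, 3, 4
  i=5: 1, 1, 2, 3, 4, 5
  i=6: 1, 2, 3, 4, 5, 6

giving w = (4, 6, 5, 1, 3, 2) via Δ²R.

ℓ(w)=11; the 3 essential cells (i,j,r):

[(2, 5, 1), (3, 3, 0), (5, 2, 1)]


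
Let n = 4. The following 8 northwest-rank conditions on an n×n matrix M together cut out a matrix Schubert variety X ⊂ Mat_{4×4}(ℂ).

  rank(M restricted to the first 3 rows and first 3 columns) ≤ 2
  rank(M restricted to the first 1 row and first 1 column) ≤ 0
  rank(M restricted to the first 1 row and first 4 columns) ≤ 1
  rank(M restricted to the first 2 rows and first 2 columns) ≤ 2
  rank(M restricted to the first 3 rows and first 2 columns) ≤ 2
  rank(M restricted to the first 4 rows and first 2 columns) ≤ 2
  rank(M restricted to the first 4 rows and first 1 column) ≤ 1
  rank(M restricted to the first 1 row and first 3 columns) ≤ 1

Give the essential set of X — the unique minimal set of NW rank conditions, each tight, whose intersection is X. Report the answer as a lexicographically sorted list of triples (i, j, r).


Rank table r_w(4×4) implied by the 8 constraints:

  i=1: 0 | 1 | 1 | 1
  i=2: 1 | 2 | 2 | 2
  i=3: 1 | 2 | 2 | 3
  i=4: 1 | 2 | 3 | 4

the unique w with this rank table is (2, 1, 4, 3).

2 SE-corners of the 2-cell Rothe diagram give Ess(w):

[(1, 1, 0), (3, 3, 2)]


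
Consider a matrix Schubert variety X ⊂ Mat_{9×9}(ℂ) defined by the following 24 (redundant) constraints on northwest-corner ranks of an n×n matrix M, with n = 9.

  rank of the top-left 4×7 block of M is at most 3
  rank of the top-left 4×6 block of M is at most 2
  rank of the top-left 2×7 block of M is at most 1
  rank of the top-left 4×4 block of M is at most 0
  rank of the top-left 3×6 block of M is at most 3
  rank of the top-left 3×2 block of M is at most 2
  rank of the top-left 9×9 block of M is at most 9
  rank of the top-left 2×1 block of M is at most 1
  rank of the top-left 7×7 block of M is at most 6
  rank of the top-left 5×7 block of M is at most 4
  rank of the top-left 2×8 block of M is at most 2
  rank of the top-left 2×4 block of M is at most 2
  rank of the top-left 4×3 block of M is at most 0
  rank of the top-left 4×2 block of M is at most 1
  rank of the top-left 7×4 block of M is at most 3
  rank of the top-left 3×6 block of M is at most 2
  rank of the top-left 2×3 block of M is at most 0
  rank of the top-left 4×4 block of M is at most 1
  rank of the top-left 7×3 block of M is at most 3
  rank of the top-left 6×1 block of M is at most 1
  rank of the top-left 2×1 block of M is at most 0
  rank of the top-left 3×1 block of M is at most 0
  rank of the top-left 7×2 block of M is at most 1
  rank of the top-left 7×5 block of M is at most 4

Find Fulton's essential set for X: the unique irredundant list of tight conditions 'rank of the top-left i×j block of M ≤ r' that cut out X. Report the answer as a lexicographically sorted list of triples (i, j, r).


Rank table r_w(9×9) implied by the 24 constraints:

  0 0 0 0 1 1 1 1 1
  0 0 0 0 1 1 1 2 2
  0 0 0 0 1 2 2 3 3
  0 0 0 0 1 2 3 4 4
  1 1 1 1 2 3 4 5 5
  1 1 2 2 3 4 5 6 6
  1 1 2 3 4 5 6 7 7
  1 2 3 4 5 6 7 8 8
  1 2 3 4 5 6 7 8 9

the unique w with this rank table is (5, 8, 6, 7, 1, 3, 4, 2, 9).

Fulton essential set (3 of the 20 Rothe cells):

[(2, 7, 1), (4, 4, 0), (7, 2, 1)]


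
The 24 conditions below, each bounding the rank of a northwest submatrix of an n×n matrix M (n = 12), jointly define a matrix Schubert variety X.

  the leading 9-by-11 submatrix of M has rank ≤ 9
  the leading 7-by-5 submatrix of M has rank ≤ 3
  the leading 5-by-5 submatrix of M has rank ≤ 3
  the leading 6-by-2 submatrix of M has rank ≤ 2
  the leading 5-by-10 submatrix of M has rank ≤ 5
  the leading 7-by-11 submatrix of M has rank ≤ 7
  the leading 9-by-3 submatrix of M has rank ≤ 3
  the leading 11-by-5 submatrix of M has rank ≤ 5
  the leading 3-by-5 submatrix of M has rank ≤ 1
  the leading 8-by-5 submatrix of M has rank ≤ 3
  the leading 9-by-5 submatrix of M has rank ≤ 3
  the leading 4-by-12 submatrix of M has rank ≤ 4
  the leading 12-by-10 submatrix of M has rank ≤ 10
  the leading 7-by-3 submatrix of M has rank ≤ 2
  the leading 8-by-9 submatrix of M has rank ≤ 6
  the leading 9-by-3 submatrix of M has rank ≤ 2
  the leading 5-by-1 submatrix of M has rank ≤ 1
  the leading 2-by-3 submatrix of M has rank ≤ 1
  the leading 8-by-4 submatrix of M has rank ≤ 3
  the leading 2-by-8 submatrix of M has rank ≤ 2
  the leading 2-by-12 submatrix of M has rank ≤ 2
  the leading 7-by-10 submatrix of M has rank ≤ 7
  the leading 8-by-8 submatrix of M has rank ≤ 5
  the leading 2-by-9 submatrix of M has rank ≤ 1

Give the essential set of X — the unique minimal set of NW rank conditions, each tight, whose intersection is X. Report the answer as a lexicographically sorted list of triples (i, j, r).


Propagating the 24 rank bounds to every northwest block:

  row 1: 1  1  1  1  1  1  1  1  1  1  1  1
  row 2: 1  1  1  1  1  1  1  1  1  2  2  2
  row 3: 1  1  1  1  1  2  2  2  2  3  3  3
  row 4: 1  2  2  2  2  3  3  3  3  4  4  4
  row 5: 1  2  2  3  3  4  4  4  4  5  5  5
  row 6: 1  2  2  3  3  4  5  5  5  6  6  6
  row 7: 1  2  2  3  3  4  5  5  6  7  7  7
  row 8: 1  2  2  3  3  4  5  5  6  7  8  8
  row 9: 1  2  2  3  3  4  5  6  7  8  9  9
  row 10: 1  2  3  4  4  5  6  7  8  9  10  10
  row 11: 1  2  3  4  5  6  7  8  9  10  11  11
  row 12: 1  2  3  4  5  6  7  8  9  10  11  12

hence w(1..12) = (1, 10, 6, 2, 4, 7, 9, 11, 8, 3, 5, 12).

D(w) has 23 cells with 5 SE-corners; essential set:

[(2, 9, 1), (3, 5, 1), (8, 8, 5), (9, 3, 2), (9, 5, 3)]


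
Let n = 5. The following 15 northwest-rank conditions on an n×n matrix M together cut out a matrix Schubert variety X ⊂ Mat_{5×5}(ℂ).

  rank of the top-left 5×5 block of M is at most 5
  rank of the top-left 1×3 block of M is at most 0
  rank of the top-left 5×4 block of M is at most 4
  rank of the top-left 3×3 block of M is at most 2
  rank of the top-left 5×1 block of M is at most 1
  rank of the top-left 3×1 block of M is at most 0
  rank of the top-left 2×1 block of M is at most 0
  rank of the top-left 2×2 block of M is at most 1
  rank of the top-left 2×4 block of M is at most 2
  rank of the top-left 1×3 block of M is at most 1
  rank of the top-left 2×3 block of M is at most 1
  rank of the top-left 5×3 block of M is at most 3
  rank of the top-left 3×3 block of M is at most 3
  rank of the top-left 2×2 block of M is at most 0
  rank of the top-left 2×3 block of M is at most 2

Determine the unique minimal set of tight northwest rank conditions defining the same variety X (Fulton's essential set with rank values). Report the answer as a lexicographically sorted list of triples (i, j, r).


Recovering R(i,j) via the rank-extension bound from the 15 conditions:

  i=1: 0, 0, 0, 1, 1
  i=2: 0, 0, 1, 2, 2
  i=3: 0, 1, 2, 3, 3
  i=4: 1, 2, 3, 4, 4
  i=5: 1, 2, 3, 4, 5

reading off 1-entries of Δ²R: w = (4, 3, 2, 1, 5).

Rothe diagram D(w) (6 cells), 3 SE-corners (essential conditions):

[(1, 3, 0), (2, 2, 0), (3, 1, 0)]


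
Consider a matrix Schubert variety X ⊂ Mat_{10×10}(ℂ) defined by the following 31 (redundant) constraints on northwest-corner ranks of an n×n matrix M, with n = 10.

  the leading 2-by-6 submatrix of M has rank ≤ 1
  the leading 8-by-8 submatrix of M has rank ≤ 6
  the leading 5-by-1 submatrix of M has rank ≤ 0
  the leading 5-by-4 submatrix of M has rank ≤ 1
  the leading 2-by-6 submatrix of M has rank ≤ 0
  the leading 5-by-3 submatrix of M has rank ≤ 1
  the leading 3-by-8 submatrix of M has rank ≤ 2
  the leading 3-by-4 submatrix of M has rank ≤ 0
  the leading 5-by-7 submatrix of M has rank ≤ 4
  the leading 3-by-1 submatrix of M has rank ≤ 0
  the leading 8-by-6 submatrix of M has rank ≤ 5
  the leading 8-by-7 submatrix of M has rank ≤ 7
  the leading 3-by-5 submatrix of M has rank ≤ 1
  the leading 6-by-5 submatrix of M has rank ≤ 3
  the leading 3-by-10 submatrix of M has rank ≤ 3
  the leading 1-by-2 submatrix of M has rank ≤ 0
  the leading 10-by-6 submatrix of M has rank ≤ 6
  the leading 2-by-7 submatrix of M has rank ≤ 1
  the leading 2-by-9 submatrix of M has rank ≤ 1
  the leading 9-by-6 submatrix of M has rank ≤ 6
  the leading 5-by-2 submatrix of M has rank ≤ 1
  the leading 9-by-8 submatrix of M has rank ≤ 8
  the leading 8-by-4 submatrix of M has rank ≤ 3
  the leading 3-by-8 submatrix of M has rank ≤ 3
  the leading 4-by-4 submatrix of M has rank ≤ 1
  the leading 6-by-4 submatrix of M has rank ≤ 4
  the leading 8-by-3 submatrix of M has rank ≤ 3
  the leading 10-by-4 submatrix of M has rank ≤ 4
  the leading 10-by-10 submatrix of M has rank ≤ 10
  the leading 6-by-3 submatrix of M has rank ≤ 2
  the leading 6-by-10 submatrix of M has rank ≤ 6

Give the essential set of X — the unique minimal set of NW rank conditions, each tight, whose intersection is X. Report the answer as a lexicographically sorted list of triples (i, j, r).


Propagating the 31 rank bounds to every northwest block:

  0  0  0  0  0  0  1  1  1  1
  0  0  0  0  0  0  1  1  1  2
  0  0  0  0  1  1  2  2  2  3
  0  1  1  1  2  2  3  3  3  4
  0  1  1  1  2  3  4  4  4  5
  1  2  2  2  3  4  5  5  5  6
  1  2  3  3  4  5  6  6  6  7
  1  2  3  3  4  5  6  6  7  8
  1  2  3  4  5  6  7  7  8  9
  1  2  3  4  5  6  7  8  9  10

hence w(1..10) = (7, 10, 5, 2, 6, 1, 3, 9, 4, 8).

D(w) has 24 cells with 7 SE-corners; essential set:

[(2, 6, 0), (2, 9, 1), (3, 4, 0), (5, 1, 0), (5, 4, 1), (8, 4, 3), (8, 8, 6)]


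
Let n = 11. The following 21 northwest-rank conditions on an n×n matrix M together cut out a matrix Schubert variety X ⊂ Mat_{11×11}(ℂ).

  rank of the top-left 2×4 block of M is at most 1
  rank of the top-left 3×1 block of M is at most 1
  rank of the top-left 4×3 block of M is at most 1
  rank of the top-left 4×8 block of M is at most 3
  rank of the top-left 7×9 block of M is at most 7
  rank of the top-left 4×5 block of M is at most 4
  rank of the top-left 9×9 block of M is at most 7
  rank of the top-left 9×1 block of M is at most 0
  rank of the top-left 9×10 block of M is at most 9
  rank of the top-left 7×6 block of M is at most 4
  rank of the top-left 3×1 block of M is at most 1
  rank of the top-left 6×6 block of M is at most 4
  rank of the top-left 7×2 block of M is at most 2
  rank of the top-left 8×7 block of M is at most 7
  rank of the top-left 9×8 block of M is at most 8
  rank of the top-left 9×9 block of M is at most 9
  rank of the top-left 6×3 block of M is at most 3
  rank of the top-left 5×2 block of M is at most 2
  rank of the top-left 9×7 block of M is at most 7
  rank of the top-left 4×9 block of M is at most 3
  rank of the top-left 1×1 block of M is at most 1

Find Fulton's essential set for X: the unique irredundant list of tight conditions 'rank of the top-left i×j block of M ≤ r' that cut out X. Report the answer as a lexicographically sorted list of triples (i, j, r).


Recovering R(i,j) via the rank-extension bound from the 21 conditions:

  0 | 1 | 1 | 1 | 1 | 1 | 1 | 1 | 1 | 1 | 1
  0 | 1 | 1 | 1 | 2 | 2 | 2 | 2 | 2 | 2 | 2
  0 | 1 | 1 | 2 | 3 | 3 | 3 | 3 | 3 | 3 | 3
  0 | 1 | 1 | 2 | 3 | 3 | 3 | 3 | 3 | 4 | 4
  0 | 1 | 2 | 3 | 4 | 4 | 4 | 4 | 4 | 5 | 5
  0 | 1 | 2 | 3 | 4 | 4 | 5 | 5 | 5 | 6 | 6
  0 | 1 | 2 | 3 | 4 | 4 | 5 | 6 | 6 | 7 | 7
  0 | 1 | 2 | 3 | 4 | 5 | 6 | 7 | 7 | 8 | 8
  0 | 1 | 2 | 3 | 4 | 5 | 6 | 7 | 7 | 8 | 9
  1 | 2 | 3 | 4 | 5 | 6 | 7 | 8 | 8 | 9 | 10
  1 | 2 | 3 | 4 | 5 | 6 | 7 | 8 | 9 | 10 | 11

the unique w with this rank table is (2, 5, 4, 10, 3, 7, 8, 6, 11, 1, 9).

D(w) has 20 cells with 6 SE-corners; essential set:

[(2, 4, 1), (4, 3, 1), (4, 9, 3), (7, 6, 4), (9, 1, 0), (9, 9, 7)]


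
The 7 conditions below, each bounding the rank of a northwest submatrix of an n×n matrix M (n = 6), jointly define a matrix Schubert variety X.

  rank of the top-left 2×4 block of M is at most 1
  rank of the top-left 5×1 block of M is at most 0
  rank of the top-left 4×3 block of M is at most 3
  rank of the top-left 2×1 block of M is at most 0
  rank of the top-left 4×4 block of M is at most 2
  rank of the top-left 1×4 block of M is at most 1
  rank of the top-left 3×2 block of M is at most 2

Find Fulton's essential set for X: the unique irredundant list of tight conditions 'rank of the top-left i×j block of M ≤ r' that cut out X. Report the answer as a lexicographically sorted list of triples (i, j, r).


Computing R[i][j] = min implied NW-rank bound (n=6, 7 conditions):

  row 1: 0 | 1 | 1 | 1 | 1 | 1
  row 2: 0 | 1 | 1 | 1 | 2 | 2
  row 3: 0 | 1 | 2 | 2 | 3 | 3
  row 4: 0 | 1 | 2 | 2 | 3 | 4
  row 5: 0 | 1 | 2 | 3 | 4 | 5
  row 6: 1 | 2 | 3 | 4 | 5 | 6

the unique w with this rank table is (2, 5, 3, 6, 4, 1).

|D(w)|=8, |Ess(w)|=3:

[(2, 4, 1), (4, 4, 2), (5, 1, 0)]


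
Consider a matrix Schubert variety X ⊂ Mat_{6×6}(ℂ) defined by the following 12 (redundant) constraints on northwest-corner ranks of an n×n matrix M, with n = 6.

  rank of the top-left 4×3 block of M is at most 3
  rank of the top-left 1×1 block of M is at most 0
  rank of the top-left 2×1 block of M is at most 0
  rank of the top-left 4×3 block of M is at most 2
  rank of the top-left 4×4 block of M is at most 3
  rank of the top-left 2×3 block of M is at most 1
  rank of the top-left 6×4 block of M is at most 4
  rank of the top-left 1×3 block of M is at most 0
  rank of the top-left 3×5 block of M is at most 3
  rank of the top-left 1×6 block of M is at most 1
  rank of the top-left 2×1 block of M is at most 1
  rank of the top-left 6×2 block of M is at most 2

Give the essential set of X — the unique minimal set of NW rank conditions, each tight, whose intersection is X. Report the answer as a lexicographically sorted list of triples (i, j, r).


Rank table r_w(6×6) implied by the 12 constraints:

  row 1: 0 0 0 1 1 1
  row 2: 0 1 1 2 2 2
  row 3: 1 2 2 3 3 3
  row 4: 1 2 2 3 4 4
  row 5: 1 2 3 4 5 5
  row 6: 1 2 3 4 5 6

so w = (4, 2, 1, 5, 3, 6).

ℓ(w)=5; the 3 essential cells (i,j,r):

[(1, 3, 0), (2, 1, 0), (4, 3, 2)]


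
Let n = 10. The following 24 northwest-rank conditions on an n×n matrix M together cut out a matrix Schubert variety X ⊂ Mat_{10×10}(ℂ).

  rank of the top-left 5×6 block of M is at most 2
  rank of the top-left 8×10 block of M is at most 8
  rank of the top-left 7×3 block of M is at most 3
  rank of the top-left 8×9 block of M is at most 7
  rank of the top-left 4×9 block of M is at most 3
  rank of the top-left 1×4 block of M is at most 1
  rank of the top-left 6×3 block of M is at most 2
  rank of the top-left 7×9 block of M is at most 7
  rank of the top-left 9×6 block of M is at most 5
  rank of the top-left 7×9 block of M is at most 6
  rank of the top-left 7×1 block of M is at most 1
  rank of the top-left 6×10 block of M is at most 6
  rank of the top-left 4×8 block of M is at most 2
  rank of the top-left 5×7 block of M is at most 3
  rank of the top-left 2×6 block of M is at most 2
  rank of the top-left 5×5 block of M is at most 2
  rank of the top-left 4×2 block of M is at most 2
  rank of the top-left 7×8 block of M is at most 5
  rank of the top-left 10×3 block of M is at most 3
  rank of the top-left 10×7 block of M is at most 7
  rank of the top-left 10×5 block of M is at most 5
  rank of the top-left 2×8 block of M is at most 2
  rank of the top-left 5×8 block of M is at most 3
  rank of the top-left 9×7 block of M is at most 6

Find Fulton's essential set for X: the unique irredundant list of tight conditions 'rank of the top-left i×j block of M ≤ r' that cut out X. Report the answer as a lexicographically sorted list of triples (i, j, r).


Propagating the 24 rank bounds to every northwest block:

  i=1: 1  1  1  1  1  1  1  1  1  1
  i=2: 1  2  2  2  2  2  2  2  2  2
  i=3: 1  2  2  2  2  2  2  2  3  3
  i=4: 1  2  2  2  2  2  2  2  3  4
  i=5: 1  2  2  2  2  2  3  3  4  5
  i=6: 1  2  2  3  3  3  4  4  5  6
  i=7: 1  2  3  4  4  4  5  5  6  7
  i=8: 1  2  3  4  5  5  6  6  7  8
  i=9: 1  2  3  4  5  5  6  7  8  9
  i=10: 1  2  3  4  5  6  7  8  9  10

giving w = (1, 2, 9, 10, 7, 4, 3, 5, 8, 6) via Δ²R.

|D(w)|=18, |Ess(w)|=4:

[(4, 8, 2), (5, 6, 2), (6, 3, 2), (9, 6, 5)]


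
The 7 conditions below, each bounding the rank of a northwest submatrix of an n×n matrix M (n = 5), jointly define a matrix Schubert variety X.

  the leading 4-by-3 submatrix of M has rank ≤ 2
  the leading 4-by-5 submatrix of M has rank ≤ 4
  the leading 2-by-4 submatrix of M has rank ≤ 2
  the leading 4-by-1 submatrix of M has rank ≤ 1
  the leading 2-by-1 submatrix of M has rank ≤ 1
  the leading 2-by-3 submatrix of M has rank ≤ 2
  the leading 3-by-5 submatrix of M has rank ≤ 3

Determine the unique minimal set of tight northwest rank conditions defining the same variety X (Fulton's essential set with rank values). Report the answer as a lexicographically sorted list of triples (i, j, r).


Recovering R(i,j) via the rank-extension bound from the 7 conditions:

  row 1: 1  1  1  1  1
  row 2: 1  2  2  2  2
  row 3: 1  2  2  3  3
  row 4: 1  2  2  3  4
  row 5: 1  2  3  4  5

giving w = (1, 2, 4, 5, 3) via Δ²R.

|D(w)|=2, |Ess(w)|=1:

[(4, 3, 2)]


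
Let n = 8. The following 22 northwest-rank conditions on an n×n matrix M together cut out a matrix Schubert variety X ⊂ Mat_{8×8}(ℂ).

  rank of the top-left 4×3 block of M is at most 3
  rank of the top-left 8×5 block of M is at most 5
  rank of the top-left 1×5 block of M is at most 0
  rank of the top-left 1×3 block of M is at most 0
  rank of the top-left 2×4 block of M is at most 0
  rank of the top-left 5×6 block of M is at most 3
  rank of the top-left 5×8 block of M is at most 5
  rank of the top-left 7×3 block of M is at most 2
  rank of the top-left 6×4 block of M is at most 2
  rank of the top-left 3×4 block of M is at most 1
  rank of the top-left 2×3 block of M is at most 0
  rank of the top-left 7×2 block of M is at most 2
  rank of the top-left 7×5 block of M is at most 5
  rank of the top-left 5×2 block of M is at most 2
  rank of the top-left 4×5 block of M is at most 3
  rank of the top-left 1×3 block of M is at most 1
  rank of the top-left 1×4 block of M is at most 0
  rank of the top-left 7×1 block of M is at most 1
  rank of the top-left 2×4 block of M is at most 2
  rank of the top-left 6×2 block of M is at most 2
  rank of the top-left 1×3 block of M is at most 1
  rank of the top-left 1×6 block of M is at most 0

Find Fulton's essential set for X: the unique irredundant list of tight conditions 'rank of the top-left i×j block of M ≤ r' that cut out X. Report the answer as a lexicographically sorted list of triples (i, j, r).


Reconstructing r_w from the 22 given conditions:

  row 1: 0 | 0 | 0 | 0 | 0 | 0 | 1 | 1
  row 2: 0 | 0 | 0 | 0 | 1 | 1 | 2 | 2
  row 3: 1 | 1 | 1 | 1 | 2 | 2 | 3 | 3
  row 4: 1 | 2 | 2 | 2 | 3 | 3 | 4 | 4
  row 5: 1 | 2 | 2 | 2 | 3 | 3 | 4 | 5
  row 6: 1 | 2 | 2 | 2 | 3 | 4 | 5 | 6
  row 7: 1 | 2 | 2 | 3 | 4 | 5 | 6 | 7
  row 8: 1 | 2 | 3 | 4 | 5 | 6 | 7 | 8

hence w(1..8) = (7, 5, 1, 2, 8, 6, 4, 3).

Rothe diagram D(w) (16 cells), 5 SE-corners (essential conditions):

[(1, 6, 0), (2, 4, 0), (5, 6, 3), (6, 4, 2), (7, 3, 2)]


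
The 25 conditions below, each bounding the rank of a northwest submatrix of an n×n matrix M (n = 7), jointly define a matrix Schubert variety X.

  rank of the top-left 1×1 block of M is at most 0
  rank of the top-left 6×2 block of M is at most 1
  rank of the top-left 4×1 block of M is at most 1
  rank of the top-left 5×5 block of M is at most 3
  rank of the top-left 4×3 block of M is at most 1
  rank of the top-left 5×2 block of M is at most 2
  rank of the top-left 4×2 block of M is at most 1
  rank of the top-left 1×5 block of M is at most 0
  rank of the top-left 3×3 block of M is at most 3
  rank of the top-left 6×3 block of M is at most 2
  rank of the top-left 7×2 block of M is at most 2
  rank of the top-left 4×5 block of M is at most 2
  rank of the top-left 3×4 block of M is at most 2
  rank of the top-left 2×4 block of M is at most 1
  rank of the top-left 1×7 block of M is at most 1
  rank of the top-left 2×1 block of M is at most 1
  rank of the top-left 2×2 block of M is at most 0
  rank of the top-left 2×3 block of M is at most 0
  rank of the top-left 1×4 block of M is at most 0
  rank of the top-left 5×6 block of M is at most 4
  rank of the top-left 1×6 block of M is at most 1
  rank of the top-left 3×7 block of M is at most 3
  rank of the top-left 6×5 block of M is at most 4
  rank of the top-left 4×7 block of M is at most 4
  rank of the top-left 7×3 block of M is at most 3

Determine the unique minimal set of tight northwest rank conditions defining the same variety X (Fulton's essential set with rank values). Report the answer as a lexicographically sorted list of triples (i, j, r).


Rank table r_w(7×7) implied by the 25 constraints:

  R[1]: 0  0  0  0  0  1  1
  R[2]: 0  0  0  1  1  2  2
  R[3]: 1  1  1  2  2  3  3
  R[4]: 1  1  1  2  2  3  4
  R[5]: 1  1  2  3  3  4  5
  R[6]: 1  1  2  3  4  5  6
  R[7]: 1  2  3  4  5  6  7

giving w = (6, 4, 1, 7, 3, 5, 2) via Δ²R.

|D(w)|=13, |Ess(w)|=5:

[(1, 5, 0), (2, 3, 0), (4, 3, 1), (4, 5, 2), (6, 2, 1)]


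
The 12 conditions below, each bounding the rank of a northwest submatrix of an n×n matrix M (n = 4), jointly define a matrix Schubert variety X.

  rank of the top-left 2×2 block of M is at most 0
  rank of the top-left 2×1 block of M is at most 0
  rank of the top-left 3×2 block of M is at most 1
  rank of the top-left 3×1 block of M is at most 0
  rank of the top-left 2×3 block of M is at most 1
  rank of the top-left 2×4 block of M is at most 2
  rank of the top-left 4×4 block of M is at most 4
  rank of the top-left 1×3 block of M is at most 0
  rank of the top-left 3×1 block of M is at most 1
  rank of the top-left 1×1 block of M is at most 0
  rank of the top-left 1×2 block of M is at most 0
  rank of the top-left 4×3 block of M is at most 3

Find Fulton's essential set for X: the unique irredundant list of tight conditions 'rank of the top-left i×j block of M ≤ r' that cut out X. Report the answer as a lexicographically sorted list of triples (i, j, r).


Computing R[i][j] = min implied NW-rank bound (n=4, 12 conditions):

  i=1: 0 0 0 1
  i=2: 0 0 1 2
  i=3: 0 1 2 3
  i=4: 1 2 3 4

reading off 1-entries of Δ²R: w = (4, 3, 2, 1).

Rothe diagram D(w) (6 cells), 3 SE-corners (essential conditions):

[(1, 3, 0), (2, 2, 0), (3, 1, 0)]


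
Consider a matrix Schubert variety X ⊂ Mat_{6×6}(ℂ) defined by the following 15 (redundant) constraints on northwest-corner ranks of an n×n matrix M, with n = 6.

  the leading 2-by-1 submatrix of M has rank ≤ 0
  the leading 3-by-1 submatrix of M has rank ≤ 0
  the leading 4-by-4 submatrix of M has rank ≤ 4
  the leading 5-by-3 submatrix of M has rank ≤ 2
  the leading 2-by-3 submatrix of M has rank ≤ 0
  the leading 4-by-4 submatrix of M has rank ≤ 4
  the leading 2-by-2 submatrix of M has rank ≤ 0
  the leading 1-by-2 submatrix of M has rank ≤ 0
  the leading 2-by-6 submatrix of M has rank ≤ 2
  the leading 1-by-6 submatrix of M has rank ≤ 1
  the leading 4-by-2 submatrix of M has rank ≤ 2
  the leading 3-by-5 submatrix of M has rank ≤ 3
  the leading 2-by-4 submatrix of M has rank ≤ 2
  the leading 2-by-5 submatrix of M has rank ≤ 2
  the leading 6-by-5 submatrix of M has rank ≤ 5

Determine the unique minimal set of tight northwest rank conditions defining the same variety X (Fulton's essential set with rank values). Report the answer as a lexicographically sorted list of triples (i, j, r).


Rank table r_w(6×6) implied by the 15 constraints:

  i=1: 0  0  0  1  1  1
  i=2: 0  0  0  1  2  2
  i=3: 0  1  1  2  3  3
  i=4: 1  2  2  3  4  4
  i=5: 1  2  2  3  4  5
  i=6: 1  2  3  4  5  6

giving w = (4, 5, 2, 1, 6, 3) via Δ²R.

Rothe diagram D(w) (8 cells), 3 SE-corners (essential conditions):

[(2, 3, 0), (3, 1, 0), (5, 3, 2)]


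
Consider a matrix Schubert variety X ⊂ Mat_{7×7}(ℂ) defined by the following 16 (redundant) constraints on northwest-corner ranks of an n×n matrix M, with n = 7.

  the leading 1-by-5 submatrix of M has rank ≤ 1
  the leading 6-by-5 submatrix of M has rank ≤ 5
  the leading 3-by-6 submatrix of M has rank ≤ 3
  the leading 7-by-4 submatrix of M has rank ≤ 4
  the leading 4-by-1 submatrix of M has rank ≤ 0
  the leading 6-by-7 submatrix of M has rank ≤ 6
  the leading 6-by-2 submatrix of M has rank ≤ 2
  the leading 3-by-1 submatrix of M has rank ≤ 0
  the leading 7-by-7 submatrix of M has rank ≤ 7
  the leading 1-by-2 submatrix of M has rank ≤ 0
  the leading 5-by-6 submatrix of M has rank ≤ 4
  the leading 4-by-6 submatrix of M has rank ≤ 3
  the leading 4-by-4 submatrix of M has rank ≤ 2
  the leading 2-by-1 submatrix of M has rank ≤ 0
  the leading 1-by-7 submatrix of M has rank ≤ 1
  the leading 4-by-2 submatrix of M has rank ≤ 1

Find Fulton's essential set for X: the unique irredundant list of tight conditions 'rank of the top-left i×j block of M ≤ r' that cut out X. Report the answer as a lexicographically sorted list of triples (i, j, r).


Rank table r_w(7×7) implied by the 16 constraints:

  row 1: 0 | 0 | 1 | 1 | 1 | 1 | 1
  row 2: 0 | 1 | 2 | 2 | 2 | 2 | 2
  row 3: 0 | 1 | 2 | 2 | 3 | 3 | 3
  row 4: 0 | 1 | 2 | 2 | 3 | 3 | 4
  row 5: 1 | 2 | 3 | 3 | 4 | 4 | 5
  row 6: 1 | 2 | 3 | 4 | 5 | 5 | 6
  row 7: 1 | 2 | 3 | 4 | 5 | 6 | 7

so w = (3, 2, 5, 7, 1, 4, 6).

|D(w)|=8, |Ess(w)|=4:

[(1, 2, 0), (4, 1, 0), (4, 4, 2), (4, 6, 3)]


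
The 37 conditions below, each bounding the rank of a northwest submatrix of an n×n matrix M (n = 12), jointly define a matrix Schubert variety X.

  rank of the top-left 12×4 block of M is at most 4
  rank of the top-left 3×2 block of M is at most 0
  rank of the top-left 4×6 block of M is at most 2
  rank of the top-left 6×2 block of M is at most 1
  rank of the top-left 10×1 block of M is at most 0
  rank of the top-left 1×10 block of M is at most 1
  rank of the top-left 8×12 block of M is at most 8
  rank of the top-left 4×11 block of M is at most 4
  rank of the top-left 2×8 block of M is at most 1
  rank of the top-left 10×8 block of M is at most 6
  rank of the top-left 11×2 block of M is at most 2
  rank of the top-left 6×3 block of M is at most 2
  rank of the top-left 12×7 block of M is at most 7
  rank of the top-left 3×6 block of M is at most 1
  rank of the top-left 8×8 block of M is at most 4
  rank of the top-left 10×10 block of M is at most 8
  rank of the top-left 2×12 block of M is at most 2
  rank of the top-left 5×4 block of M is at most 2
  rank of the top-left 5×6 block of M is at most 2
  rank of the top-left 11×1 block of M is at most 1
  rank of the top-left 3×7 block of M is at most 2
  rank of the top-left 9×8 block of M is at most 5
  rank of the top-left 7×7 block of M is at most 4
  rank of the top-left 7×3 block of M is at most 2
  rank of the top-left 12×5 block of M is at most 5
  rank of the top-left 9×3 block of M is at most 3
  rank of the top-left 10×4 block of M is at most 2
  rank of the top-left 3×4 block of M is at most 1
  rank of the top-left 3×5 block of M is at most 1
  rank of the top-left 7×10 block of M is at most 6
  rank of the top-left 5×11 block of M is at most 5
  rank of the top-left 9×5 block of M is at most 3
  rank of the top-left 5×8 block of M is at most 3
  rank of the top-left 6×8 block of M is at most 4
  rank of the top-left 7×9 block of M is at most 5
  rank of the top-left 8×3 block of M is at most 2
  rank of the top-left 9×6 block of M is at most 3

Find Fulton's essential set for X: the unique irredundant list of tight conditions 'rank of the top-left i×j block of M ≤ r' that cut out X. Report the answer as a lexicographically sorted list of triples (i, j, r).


The tightest implied rank at each (i,j), from the 37 conditions:

  0  0  1  1  1  1  1  1  1  1  1  1
  0  0  1  1  1  1  1  1  2  2  2  2
  0  0  1  1  1  1  2  2  3  3  3  3
  0  1  2  2  2  2  3  3  4  4  4  4
  0  1  2  2  2  2  3  3  4  5  5  5
  0  1  2  2  3  3  4  4  5  6  6  6
  0  1  2  2  3  3  4  4  5  6  7  7
  0  1  2  2  3  3  4  4  5  6  7  8
  0  1  2  2  3  3  4  5  6  7  8  9
  0  1  2  2  3  4  5  6  7  8  9  10
  1  2  3  3  4  5  6  7  8  9  10  11
  1  2  3  4  5  6  7  8  9  10  11  12

hence w(1..12) = (3, 9, 7, 2, 10, 5, 11, 12, 8, 6, 1, 4).

Fulton essential set (9 of the 35 Rothe cells):

[(2, 8, 1), (3, 2, 0), (3, 6, 1), (5, 6, 2), (5, 8, 3), (8, 8, 4), (9, 6, 3), (10, 1, 0), (10, 4, 2)]


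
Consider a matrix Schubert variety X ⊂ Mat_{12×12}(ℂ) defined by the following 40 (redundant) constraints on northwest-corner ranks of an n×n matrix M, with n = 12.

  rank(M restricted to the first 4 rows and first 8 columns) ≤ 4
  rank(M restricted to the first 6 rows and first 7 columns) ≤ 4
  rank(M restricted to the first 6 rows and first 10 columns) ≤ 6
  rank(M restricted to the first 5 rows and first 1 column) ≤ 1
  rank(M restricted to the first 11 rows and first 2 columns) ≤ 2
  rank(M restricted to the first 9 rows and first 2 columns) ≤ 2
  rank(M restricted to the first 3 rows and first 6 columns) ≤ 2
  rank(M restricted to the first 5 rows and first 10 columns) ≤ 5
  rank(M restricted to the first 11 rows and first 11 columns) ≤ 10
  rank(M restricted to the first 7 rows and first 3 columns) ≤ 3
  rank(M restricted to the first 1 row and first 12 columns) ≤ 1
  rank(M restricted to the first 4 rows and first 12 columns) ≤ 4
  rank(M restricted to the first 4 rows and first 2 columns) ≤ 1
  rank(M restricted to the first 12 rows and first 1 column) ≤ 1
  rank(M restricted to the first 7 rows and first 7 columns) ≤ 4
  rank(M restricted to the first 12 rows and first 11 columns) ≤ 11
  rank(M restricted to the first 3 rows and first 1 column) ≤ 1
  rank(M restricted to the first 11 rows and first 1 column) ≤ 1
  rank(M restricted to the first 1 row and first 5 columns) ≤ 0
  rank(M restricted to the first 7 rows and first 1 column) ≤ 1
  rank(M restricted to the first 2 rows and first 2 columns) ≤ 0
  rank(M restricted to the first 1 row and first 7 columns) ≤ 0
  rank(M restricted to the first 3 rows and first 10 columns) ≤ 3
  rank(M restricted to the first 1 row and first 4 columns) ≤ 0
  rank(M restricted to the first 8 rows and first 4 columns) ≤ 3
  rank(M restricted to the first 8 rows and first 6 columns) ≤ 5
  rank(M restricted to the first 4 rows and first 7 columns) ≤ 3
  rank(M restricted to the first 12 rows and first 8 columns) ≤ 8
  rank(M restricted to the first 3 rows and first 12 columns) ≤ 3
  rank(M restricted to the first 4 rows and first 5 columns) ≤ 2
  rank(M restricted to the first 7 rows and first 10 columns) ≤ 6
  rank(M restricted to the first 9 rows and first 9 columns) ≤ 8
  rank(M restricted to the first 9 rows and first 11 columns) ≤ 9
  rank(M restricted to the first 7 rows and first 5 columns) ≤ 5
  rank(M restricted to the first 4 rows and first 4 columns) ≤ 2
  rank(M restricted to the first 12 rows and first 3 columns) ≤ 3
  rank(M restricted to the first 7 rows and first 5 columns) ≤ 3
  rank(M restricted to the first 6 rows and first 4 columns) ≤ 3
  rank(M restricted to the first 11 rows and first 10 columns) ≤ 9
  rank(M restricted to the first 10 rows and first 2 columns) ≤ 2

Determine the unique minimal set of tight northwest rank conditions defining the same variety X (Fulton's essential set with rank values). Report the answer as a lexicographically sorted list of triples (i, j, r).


The tightest implied rank at each (i,j), from the 40 conditions:

  R[1]: 0 0 0 0 0 0 0 1 1 1 1 1
  R[2]: 0 0 1 1 1 1 1 2 2 2 2 2
  R[3]: 1 1 2 2 2 2 2 3 3 3 3 3
  R[4]: 1 1 2 2 2 3 3 4 4 4 4 4
  R[5]: 1 2 3 3 3 4 4 5 5 5 5 5
  R[6]: 1 2 3 3 3 4 4 5 6 6 6 6
  R[7]: 1 2 3 3 3 4 4 5 6 6 7 7
  R[8]: 1 2 3 3 4 5 5 6 7 7 8 8
  R[9]: 1 2 3 4 5 6 6 7 8 8 9 9
  R[10]: 1 2 3 4 5 6 7 8 9 9 10 10
  R[11]: 1 2 3 4 5 6 7 8 9 9 10 11
  R[12]: 1 2 3 4 5 6 7 8 9 10 11 12

hence w(1..12) = (8, 3, 1, 6, 2, 9, 11, 5, 4, 7, 12, 10).

Rothe diagram D(w) (21 cells), 9 SE-corners (essential conditions):

[(1, 7, 0), (2, 2, 0), (4, 2, 1), (4, 5, 2), (7, 5, 3), (7, 7, 4), (7, 10, 6), (8, 4, 3), (11, 10, 9)]


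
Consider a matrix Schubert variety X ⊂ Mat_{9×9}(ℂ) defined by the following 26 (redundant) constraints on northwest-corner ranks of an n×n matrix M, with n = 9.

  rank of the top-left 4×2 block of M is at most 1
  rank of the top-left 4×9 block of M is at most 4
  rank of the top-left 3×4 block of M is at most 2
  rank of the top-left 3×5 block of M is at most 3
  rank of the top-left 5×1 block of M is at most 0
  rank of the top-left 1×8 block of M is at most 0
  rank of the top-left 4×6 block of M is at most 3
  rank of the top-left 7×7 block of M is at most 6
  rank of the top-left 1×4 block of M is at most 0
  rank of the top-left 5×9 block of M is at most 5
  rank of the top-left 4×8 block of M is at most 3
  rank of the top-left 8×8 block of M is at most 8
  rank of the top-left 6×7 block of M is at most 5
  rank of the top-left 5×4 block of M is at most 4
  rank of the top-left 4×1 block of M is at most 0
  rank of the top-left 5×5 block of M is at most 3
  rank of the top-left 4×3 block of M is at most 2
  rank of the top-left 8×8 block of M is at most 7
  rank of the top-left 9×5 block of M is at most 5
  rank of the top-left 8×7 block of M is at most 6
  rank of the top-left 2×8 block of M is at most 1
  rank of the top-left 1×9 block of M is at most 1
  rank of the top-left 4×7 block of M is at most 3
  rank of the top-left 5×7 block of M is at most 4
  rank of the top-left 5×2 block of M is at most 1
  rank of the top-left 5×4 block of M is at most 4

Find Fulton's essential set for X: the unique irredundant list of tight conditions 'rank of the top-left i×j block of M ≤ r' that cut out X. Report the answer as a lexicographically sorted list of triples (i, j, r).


Reconstructing r_w from the 26 given conditions:

  0 | 0 | 0 | 0 | 0 | 0 | 0 | 0 | 1
  0 | 1 | 1 | 1 | 1 | 1 | 1 | 1 | 2
  0 | 1 | 2 | 2 | 2 | 2 | 2 | 2 | 3
  0 | 1 | 2 | 3 | 3 | 3 | 3 | 3 | 4
  0 | 1 | 2 | 3 | 3 | 4 | 4 | 4 | 5
  1 | 2 | 3 | 4 | 4 | 5 | 5 | 5 | 6
  1 | 2 | 3 | 4 | 5 | 6 | 6 | 6 | 7
  1 | 2 | 3 | 4 | 5 | 6 | 6 | 7 | 8
  1 | 2 | 3 | 4 | 5 | 6 | 7 | 8 | 9

reading off 1-entries of Δ²R: w = (9, 2, 3, 4, 6, 1, 5, 8, 7).

Fulton essential set (4 of the 14 Rothe cells):

[(1, 8, 0), (5, 1, 0), (5, 5, 3), (8, 7, 6)]


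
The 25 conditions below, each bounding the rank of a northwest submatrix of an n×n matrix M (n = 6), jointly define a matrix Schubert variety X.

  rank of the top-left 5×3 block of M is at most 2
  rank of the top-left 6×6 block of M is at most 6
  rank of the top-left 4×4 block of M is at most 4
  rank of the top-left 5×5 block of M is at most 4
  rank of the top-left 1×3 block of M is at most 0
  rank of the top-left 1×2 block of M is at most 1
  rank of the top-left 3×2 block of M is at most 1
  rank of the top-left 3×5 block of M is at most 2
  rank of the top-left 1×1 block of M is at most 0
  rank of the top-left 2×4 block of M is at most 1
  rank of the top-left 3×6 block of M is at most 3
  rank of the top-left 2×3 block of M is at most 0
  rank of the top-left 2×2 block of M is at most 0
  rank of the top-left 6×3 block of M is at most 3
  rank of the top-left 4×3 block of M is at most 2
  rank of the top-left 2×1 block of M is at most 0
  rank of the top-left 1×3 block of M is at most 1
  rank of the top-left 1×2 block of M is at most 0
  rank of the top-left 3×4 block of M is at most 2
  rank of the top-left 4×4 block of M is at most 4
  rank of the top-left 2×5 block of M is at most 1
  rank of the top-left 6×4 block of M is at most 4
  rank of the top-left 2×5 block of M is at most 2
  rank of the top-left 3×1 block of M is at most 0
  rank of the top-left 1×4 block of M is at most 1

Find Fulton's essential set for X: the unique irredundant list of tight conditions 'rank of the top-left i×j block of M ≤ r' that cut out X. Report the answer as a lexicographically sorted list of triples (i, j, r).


Computing R[i][j] = min implied NW-rank bound (n=6, 25 conditions):

  row 1: 0, 0, 0, 1, 1, 1
  row 2: 0, 0, 0, 1, 1, 2
  row 3: 0, 1, 1, 2, 2, 3
  row 4: 1, 2, 2, 3, 3, 4
  row 5: 1, 2, 2, 3, 4, 5
  row 6: 1, 2, 3, 4, 5, 6

second differences of R give the permutation w = (4, 6, 2, 1, 5, 3).

Fulton essential set (4 of the 9 Rothe cells):

[(2, 3, 0), (2, 5, 1), (3, 1, 0), (5, 3, 2)]


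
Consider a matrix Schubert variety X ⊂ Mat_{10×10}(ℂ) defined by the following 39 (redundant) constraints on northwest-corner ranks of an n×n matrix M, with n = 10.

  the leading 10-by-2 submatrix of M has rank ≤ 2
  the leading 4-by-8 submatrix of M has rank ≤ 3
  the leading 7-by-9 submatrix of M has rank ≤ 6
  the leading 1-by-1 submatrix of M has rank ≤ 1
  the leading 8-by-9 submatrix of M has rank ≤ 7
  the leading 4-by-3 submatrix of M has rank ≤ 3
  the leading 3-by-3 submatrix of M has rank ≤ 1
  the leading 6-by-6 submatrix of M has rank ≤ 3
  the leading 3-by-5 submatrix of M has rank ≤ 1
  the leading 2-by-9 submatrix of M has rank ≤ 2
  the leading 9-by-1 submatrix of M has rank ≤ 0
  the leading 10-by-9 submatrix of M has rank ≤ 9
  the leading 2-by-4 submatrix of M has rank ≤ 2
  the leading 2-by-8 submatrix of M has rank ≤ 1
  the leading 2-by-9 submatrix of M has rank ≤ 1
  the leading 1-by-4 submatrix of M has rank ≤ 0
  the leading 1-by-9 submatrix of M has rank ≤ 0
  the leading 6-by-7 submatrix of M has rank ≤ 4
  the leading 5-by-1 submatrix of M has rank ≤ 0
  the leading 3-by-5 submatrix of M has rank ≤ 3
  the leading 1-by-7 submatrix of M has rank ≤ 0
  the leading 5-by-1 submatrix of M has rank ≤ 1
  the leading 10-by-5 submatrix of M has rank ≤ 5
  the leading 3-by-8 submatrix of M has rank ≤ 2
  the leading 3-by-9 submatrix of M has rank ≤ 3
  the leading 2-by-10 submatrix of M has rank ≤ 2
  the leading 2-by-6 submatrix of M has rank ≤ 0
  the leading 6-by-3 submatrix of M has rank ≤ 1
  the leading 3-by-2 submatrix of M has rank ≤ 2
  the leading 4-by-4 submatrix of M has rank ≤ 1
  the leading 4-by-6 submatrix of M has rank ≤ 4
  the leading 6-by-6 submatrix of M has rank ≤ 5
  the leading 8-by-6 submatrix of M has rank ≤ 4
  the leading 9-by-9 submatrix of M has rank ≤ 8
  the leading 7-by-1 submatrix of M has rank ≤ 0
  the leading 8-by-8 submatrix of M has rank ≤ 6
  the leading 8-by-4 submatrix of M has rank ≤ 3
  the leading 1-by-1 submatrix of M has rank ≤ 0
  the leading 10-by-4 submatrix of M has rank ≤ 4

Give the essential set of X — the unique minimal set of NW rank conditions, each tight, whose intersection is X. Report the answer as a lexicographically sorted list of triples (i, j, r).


Propagating the 39 rank bounds to every northwest block:

  row 1: 0, 0, 0, 0, 0, 0, 0, 0, 0, 1
  row 2: 0, 0, 0, 0, 0, 0, 1, 1, 1, 2
  row 3: 0, 1, 1, 1, 1, 1, 2, 2, 2, 3
  row 4: 0, 1, 1, 1, 2, 2, 3, 3, 3, 4
  row 5: 0, 1, 1, 2, 3, 3, 4, 4, 4, 5
  row 6: 0, 1, 1, 2, 3, 3, 4, 5, 5, 6
  row 7: 0, 1, 2, 3, 4, 4, 5, 6, 6, 7
  row 8: 0, 1, 2, 3, 4, 4, 5, 6, 7, 8
  row 9: 0, 1, 2, 3, 4, 5, 6, 7, 8, 9
  row 10: 1, 2, 3, 4, 5, 6, 7, 8, 9, 10

so w = (10, 7, 2, 5, 4, 8, 3, 9, 6, 1).

Fulton essential set (7 of the 28 Rothe cells):

[(1, 9, 0), (2, 6, 0), (4, 4, 1), (6, 3, 1), (6, 6, 3), (8, 6, 4), (9, 1, 0)]
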